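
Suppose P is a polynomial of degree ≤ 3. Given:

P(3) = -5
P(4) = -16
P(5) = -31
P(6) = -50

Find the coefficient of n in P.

First differences: -11, -15, -19. Second differences: -4, -4.
Level-2 differences are constant, so P has degree 2.
Fitting a degree-2 polynomial gives P(n) = -2n² + 3n + 4.
The coefficient of n is 3.

3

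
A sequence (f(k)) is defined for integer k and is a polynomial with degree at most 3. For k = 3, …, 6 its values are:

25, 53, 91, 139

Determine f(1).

-1

First differences: 28, 38, 48. Second differences: 10, 10.
Level-2 differences are constant, so f has degree 2.
Fitting a degree-2 polynomial gives f(k) = 5k² - 7k + 1.
Then f(1) = -1.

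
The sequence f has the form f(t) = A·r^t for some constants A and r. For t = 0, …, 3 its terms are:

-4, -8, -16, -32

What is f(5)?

-128

Consecutive ratio: -8/(-4) = 2, and -16/(-8) = 2, so r = 2.
Then A·2^0 = -4 gives A = -4, and f(t) = -4·2^t.
f(5) = -4·2^5 = -128.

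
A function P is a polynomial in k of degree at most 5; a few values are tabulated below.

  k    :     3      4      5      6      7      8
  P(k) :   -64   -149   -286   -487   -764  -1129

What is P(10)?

-2171

First differences: -85, -137, -201, -277, -365. Second differences: -52, -64, -76, -88. Third differences: -12, -12, -12.
Level-3 differences are constant, so P has degree 3.
Fitting a degree-3 polynomial gives P(k) = -2k³ - 2k² + 3k - 1.
Then P(10) = -2171.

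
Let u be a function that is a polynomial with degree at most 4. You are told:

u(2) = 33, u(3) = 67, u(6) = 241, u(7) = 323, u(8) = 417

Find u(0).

Write u(t) = at^4 + bt³ + ct² + dt + e; the 5 given values yield a linear system in the 5 coefficients.
Solving, the top 2 coefficients vanish, and u(t) = 6t² + 4t + 1.
Then u(0) = 1.

1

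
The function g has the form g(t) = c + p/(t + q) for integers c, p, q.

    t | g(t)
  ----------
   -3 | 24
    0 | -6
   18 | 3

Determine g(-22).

(g(t) − c)(t + q) = p for each data point; the three points give a linear system in c and q, then p follows.
Solving: c = 4, q = 2, p = -20, so g(t) = 4 − 20/(t + 2).
Then g(-22) = 4 − 20/(-20) = 5.

5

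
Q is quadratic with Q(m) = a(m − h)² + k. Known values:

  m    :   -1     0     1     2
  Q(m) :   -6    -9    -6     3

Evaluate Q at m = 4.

First differences -3, 3, 9; second difference 6 = 2a, so a = 3.
Expanding, the m-coefficient is −2ah = -6h; matching it to the data gives h = 0, and then k = -9.
So Q(m) = 3(m + 0)² − 9.
Q(4) = 3·4² − 9 = 39.

39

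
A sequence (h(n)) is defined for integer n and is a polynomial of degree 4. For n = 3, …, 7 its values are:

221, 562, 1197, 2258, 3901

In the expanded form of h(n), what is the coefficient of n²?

Write h(n) = an^4 + bn³ + cn² + dn + e; the 5 given values yield a linear system in the 5 coefficients.
Solving, h(n) = n^4 + 4n³ + 2n² + 4n + 2.
The coefficient of n² is 2.

2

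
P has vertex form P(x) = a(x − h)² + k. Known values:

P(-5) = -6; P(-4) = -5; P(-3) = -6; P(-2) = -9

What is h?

-4

First differences 1, -1, -3; second difference -2 = 2a, so a = -1.
Expanding, the x-coefficient is −2ah = 2h; matching it to the data gives h = -4, and then k = -5.
So P(x) = -1(x + 4)² − 5.
Hence h = -4.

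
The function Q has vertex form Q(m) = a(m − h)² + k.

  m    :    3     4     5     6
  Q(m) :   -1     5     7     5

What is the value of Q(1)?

First differences 6, 2, -2; second difference -4 = 2a, so a = -2.
Expanding, the m-coefficient is −2ah = 4h; matching it to the data gives h = 5, and then k = 7.
So Q(m) = -2(m − 5)² + 7.
Q(1) = -2·(-4)² + 7 = -25.

-25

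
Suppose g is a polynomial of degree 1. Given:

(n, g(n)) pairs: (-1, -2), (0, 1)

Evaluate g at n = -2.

-5

Write g(n) = an + b; the 2 given values yield a linear system in the 2 coefficients.
Solving, g(n) = 3n + 1.
Then g(-2) = -5.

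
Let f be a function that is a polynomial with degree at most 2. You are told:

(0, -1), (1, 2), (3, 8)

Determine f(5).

Write f(m) = am² + bm + c; the 3 given values yield a linear system in the 3 coefficients.
Solving, the leading coefficient vanishes, and f(m) = 3m - 1.
Then f(5) = 14.

14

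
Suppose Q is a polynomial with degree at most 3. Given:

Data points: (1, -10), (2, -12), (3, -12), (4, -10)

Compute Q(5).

-6

First differences: -2, 0, 2. Second differences: 2, 2.
Level-2 differences are constant, so Q has degree 2.
Fitting a degree-2 polynomial gives Q(x) = x² - 5x - 6.
Then Q(5) = -6.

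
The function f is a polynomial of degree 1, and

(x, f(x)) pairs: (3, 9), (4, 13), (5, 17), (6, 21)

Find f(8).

29

First differences: 4, 4, 4.
Level-1 differences are constant, so f has degree 1.
Fitting a degree-1 polynomial gives f(x) = 4x - 3.
Then f(8) = 29.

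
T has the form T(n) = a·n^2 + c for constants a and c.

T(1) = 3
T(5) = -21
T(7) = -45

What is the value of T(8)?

-60

From T(1) = 3 and T(5) = -21: 1a + c = 3 and 25a + c = -21.
Subtracting: 24a = -24, so a = -1; then c = 3 − (-1)·1 = 4.
So T(n) = -1n² + 4, and T(8) = -60.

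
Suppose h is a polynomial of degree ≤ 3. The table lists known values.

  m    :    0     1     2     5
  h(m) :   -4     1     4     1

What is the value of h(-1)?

-11

Write h(m) = am³ + bm² + cm + d; the 4 given values yield a linear system in the 4 coefficients.
Solving, the leading coefficient vanishes, and h(m) = -m² + 6m - 4.
Then h(-1) = -11.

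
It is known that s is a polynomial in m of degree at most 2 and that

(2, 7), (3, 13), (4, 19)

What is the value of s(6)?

31

First differences: 6, 6.
Level-1 differences are constant, so s has degree 1.
Fitting a degree-1 polynomial gives s(m) = 6m - 5.
Then s(6) = 31.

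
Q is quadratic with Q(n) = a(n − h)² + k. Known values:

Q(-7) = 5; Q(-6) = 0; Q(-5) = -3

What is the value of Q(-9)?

21

First differences -5, -3; second difference 2 = 2a, so a = 1.
Expanding, the n-coefficient is −2ah = -2h; matching it to the data gives h = -4, and then k = -4.
So Q(n) = 1(n + 4)² − 4.
Q(-9) = 1·(-5)² − 4 = 21.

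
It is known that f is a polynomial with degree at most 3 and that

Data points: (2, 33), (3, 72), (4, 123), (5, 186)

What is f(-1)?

-12

First differences: 39, 51, 63. Second differences: 12, 12.
Level-2 differences are constant, so f has degree 2.
Fitting a degree-2 polynomial gives f(x) = 6x² + 9x - 9.
Then f(-1) = -12.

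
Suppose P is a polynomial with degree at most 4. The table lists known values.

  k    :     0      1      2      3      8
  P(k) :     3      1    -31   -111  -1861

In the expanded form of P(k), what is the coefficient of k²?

Write P(k) = ak^4 + bk³ + ck² + dk + e; the 5 given values yield a linear system in the 5 coefficients.
Solving, the leading coefficient vanishes, and P(k) = -3k³ - 6k² + 7k + 3.
The coefficient of k² is -6.

-6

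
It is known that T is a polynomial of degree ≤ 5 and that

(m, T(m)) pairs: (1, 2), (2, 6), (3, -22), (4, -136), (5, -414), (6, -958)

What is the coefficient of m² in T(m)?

3

First differences: 4, -28, -114, -278, -544. Second differences: -32, -86, -164, -266. Third differences: -54, -78, -102. Fourth differences: -24, -24.
Level-4 differences are constant, so T has degree 4.
Fitting a degree-4 polynomial gives T(m) = -m^4 + m³ + 3m² + 3m - 4.
The coefficient of m² is 3.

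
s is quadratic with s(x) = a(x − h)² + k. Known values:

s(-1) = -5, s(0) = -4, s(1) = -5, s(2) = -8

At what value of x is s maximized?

0

First differences 1, -1, -3; second difference -2 = 2a, so a = -1.
Expanding, the x-coefficient is −2ah = 2h; matching it to the data gives h = 0, and then k = -4.
So s(x) = -1(x + 0)² − 4.
Hence h = 0.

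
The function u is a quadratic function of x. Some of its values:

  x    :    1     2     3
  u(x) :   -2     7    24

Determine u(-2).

Write u(x) = ax² + bx + c; the 3 given values yield a linear system in the 3 coefficients.
Solving, u(x) = 4x² - 3x - 3.
Then u(-2) = 19.

19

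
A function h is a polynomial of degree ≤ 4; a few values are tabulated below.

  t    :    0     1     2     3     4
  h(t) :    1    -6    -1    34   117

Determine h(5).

266

First differences: -7, 5, 35, 83. Second differences: 12, 30, 48. Third differences: 18, 18.
Level-3 differences are constant, so h has degree 3.
Extending the table by one column gives the next first difference 149, so h(5) = 117 + 149 = 266.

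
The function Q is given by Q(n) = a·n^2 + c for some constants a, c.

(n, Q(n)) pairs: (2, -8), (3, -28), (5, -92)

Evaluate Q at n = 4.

From Q(2) = -8 and Q(3) = -28: 4a + c = -8 and 9a + c = -28.
Subtracting: 5a = -20, so a = -4; then c = -8 − (-4)·4 = 8.
So Q(n) = -4n² + 8, and Q(4) = -56.

-56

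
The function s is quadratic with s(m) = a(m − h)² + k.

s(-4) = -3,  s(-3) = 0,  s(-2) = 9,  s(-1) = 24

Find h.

First differences 3, 9, 15; second difference 6 = 2a, so a = 3.
Expanding, the m-coefficient is −2ah = -6h; matching it to the data gives h = -4, and then k = -3.
So s(m) = 3(m + 4)² − 3.
Hence h = -4.

-4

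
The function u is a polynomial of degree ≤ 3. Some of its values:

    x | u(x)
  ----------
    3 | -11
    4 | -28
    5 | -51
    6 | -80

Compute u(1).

First differences: -17, -23, -29. Second differences: -6, -6.
Level-2 differences are constant, so u has degree 2.
Fitting a degree-2 polynomial gives u(x) = -3x² + 4x + 4.
Then u(1) = 5.

5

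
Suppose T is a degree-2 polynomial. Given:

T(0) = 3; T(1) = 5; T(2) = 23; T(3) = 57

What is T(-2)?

First differences: 2, 18, 34. Second differences: 16, 16.
Level-2 differences are constant, so T has degree 2.
Fitting a degree-2 polynomial gives T(t) = 8t² - 6t + 3.
Then T(-2) = 47.

47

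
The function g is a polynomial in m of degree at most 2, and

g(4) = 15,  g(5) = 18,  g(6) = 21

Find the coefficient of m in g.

3

First differences: 3, 3.
Level-1 differences are constant, so g has degree 1.
Fitting a degree-1 polynomial gives g(m) = 3m + 3.
The coefficient of m is 3.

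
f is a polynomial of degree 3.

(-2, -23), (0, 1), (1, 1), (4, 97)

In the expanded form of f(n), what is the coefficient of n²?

Write f(n) = an³ + bn² + cn + d; the 4 given values yield a linear system in the 4 coefficients.
Solving, f(n) = 2n³ - 2n² + 1.
The coefficient of n² is -2.

-2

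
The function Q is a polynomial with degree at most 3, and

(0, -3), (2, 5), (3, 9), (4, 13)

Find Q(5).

17

Write Q(t) = at³ + bt² + ct + d; the 4 given values yield a linear system in the 4 coefficients.
Solving, the top 2 coefficients vanish, and Q(t) = 4t - 3.
Then Q(5) = 17.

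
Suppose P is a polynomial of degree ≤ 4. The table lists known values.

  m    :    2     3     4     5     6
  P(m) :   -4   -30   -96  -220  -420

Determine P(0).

0

Write P(m) = am^4 + bm³ + cm² + dm + e; the 5 given values yield a linear system in the 5 coefficients.
Solving, the leading coefficient vanishes, and P(m) = -3m³ + 7m² - 4m.
Then P(0) = 0.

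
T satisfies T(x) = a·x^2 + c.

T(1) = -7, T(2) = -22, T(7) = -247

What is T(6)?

-182

From T(1) = -7 and T(2) = -22: 1a + c = -7 and 4a + c = -22.
Subtracting: 3a = -15, so a = -5; then c = -7 − (-5)·1 = -2.
So T(x) = -5x² − 2, and T(6) = -182.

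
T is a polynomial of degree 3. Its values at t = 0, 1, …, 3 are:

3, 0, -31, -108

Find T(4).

-249

Write T(t) = at³ + bt² + ct + d; the 4 given values yield a linear system in the 4 coefficients.
Solving, T(t) = -3t³ - 5t² + 5t + 3.
Then T(4) = -249.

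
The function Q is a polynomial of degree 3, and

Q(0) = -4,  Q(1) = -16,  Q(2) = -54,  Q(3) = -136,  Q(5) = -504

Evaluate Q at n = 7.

Write Q(n) = an³ + bn² + cn + d; the 5 given values yield a linear system in the 4 coefficients.
Solving, Q(n) = -3n³ - 4n² - 5n - 4.
Then Q(7) = -1264.

-1264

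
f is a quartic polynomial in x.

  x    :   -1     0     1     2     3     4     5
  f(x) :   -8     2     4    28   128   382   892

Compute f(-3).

First differences: 10, 2, 24, 100, 254, 510. Second differences: -8, 22, 76, 154, 256. Third differences: 30, 54, 78, 102. Fourth differences: 24, 24, 24.
Level-4 differences are constant, so f has degree 4.
Fitting a degree-4 polynomial gives f(x) = x^4 + 3x³ - 5x² + 3x + 2.
Then f(-3) = -52.

-52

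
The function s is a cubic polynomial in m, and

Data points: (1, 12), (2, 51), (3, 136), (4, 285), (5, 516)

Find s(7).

1296

First differences: 39, 85, 149, 231. Second differences: 46, 64, 82. Third differences: 18, 18.
Level-3 differences are constant, so s has degree 3.
Fitting a degree-3 polynomial gives s(m) = 3m³ + 5m² + 3m + 1.
Then s(7) = 1296.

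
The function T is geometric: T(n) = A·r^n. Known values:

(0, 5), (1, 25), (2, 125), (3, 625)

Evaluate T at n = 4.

3125

Consecutive ratio: 25/5 = 5, and 125/25 = 5, so r = 5.
Then A·5^0 = 5 gives A = 5, and T(n) = 5·5^n.
T(4) = 5·5^4 = 3125.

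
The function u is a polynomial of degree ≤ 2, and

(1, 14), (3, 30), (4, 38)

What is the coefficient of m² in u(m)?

Write u(m) = am² + bm + c; the 3 given values yield a linear system in the 3 coefficients.
Solving, the leading coefficient vanishes, and u(m) = 8m + 6.
The coefficient of m² is 0.

0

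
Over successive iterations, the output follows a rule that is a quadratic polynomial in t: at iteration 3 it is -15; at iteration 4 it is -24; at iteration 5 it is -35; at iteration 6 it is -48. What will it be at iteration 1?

Write the value at t as f(t).
Write f(t) = at² + bt + c; the 4 given values yield a linear system in the 3 coefficients.
Solving, f(t) = -t² - 2t.
Then f(1) = -3.

-3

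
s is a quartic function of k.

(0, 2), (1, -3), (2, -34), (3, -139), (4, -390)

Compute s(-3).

Write s(k) = ak^4 + bk³ + ck² + dk + e; the 5 given values yield a linear system in the 5 coefficients.
Solving, s(k) = -k^4 - 2k³ - 2k + 2.
Then s(-3) = -19.

-19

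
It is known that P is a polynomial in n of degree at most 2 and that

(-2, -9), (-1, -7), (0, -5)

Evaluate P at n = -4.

First differences: 2, 2.
Level-1 differences are constant, so P has degree 1.
Fitting a degree-1 polynomial gives P(n) = 2n - 5.
Then P(-4) = -13.

-13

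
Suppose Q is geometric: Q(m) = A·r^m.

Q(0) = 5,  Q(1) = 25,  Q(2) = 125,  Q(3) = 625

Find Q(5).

15625

Consecutive ratio: 25/5 = 5, and 125/25 = 5, so r = 5.
Then A·5^0 = 5 gives A = 5, and Q(m) = 5·5^m.
Q(5) = 5·5^5 = 15625.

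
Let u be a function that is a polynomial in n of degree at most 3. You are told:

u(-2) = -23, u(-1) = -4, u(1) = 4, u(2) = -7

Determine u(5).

Write u(n) = an³ + bn² + cn + d; the 4 given values yield a linear system in the 4 coefficients.
Solving, the leading coefficient vanishes, and u(n) = -5n² + 4n + 5.
Then u(5) = -100.

-100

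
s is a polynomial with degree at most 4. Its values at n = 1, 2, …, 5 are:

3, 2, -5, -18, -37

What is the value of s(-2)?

-30

First differences: -1, -7, -13, -19. Second differences: -6, -6, -6.
Level-2 differences are constant, so s has degree 2.
Fitting a degree-2 polynomial gives s(n) = -3n² + 8n - 2.
Then s(-2) = -30.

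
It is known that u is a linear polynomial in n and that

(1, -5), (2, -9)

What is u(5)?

Write u(n) = an + b; the 2 given values yield a linear system in the 2 coefficients.
Solving, u(n) = -4n - 1.
Then u(5) = -21.

-21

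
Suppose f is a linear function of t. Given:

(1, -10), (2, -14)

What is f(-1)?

-2

Write f(t) = at + b; the 2 given values yield a linear system in the 2 coefficients.
Solving, f(t) = -4t - 6.
Then f(-1) = -2.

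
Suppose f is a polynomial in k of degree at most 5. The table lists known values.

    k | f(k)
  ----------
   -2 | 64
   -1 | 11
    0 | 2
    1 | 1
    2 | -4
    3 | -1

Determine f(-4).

Write f(k) = ak^5 + bk^4 + ck³ + dk² + ek + p; the 6 given values yield a linear system in the 6 coefficients.
Solving, the leading coefficient vanishes, and f(k) = k^4 - 4k³ + 3k² - k + 2.
Then f(-4) = 566.

566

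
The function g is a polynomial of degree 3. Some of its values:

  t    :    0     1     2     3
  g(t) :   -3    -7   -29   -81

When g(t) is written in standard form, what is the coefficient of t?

1

Write g(t) = at³ + bt² + ct + d; the 4 given values yield a linear system in the 4 coefficients.
Solving, g(t) = -2t³ - 3t² + t - 3.
The coefficient of t is 1.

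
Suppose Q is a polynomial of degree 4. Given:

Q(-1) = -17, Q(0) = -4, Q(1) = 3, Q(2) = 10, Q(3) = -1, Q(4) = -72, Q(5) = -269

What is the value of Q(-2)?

First differences: 13, 7, 7, -11, -71, -197. Second differences: -6, 0, -18, -60, -126. Third differences: 6, -18, -42, -66. Fourth differences: -24, -24, -24.
Level-4 differences are constant, so Q has degree 4.
Fitting a degree-4 polynomial gives Q(k) = -k^4 + 3k³ - 2k² + 7k - 4.
Then Q(-2) = -66.

-66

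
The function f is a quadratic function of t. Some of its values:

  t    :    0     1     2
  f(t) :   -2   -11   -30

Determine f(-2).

-14

Write f(t) = at² + bt + c; the 3 given values yield a linear system in the 3 coefficients.
Solving, f(t) = -5t² - 4t - 2.
Then f(-2) = -14.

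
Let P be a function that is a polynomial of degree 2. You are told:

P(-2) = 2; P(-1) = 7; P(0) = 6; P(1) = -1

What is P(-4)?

-26

First differences: 5, -1, -7. Second differences: -6, -6.
Level-2 differences are constant, so P has degree 2.
Fitting a degree-2 polynomial gives P(x) = -3x² - 4x + 6.
Then P(-4) = -26.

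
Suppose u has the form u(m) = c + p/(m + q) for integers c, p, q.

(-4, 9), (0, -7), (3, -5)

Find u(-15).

(u(m) − c)(m + q) = p for each data point; the three points give a linear system in c and q, then p follows.
Solving: c = -3, q = 3, p = -12, so u(m) = -3 − 12/(m + 3).
Then u(-15) = -3 − 12/(-12) = -2.

-2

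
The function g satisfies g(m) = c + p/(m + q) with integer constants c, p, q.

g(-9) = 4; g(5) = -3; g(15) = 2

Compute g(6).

(g(m) − c)(m + q) = p for each data point; the three points give a linear system in c and q, then p follows.
Solving: c = 3, q = -3, p = -12, so g(m) = 3 − 12/(m − 3).
Then g(6) = 3 − 12/3 = -1.

-1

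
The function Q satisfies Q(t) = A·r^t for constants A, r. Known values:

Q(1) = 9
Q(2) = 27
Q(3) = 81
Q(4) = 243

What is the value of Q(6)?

Consecutive ratio: 27/9 = 3, and 81/27 = 3, so r = 3.
Then A·3^1 = 9 gives A = 3, and Q(t) = 3·3^t.
Q(6) = 3·3^6 = 2187.

2187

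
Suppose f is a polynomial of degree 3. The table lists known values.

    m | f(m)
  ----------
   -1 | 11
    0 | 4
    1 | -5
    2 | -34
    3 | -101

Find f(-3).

First differences: -7, -9, -29, -67. Second differences: -2, -20, -38. Third differences: -18, -18.
Level-3 differences are constant, so f has degree 3.
Fitting a degree-3 polynomial gives f(m) = -3m³ - m² - 5m + 4.
Then f(-3) = 91.

91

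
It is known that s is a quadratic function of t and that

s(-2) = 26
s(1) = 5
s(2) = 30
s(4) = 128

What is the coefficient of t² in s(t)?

Write s(t) = at² + bt + c; the 4 given values yield a linear system in the 3 coefficients.
Solving, s(t) = 8t² + t - 4.
The coefficient of t² is 8.

8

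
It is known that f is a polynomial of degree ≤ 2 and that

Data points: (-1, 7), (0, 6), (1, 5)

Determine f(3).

First differences: -1, -1.
Level-1 differences are constant, so f has degree 1.
Fitting a degree-1 polynomial gives f(k) = -k + 6.
Then f(3) = 3.

3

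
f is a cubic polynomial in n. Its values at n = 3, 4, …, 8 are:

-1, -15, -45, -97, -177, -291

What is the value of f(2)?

3

First differences: -14, -30, -52, -80, -114. Second differences: -16, -22, -28, -34. Third differences: -6, -6, -6.
Level-3 differences are constant, so f has degree 3.
Fitting a degree-3 polynomial gives f(n) = -n³ + 4n² - 5n + 5.
Then f(2) = 3.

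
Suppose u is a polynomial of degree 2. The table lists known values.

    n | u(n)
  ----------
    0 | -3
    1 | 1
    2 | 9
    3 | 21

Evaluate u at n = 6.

81

Write u(n) = an² + bn + c; the 4 given values yield a linear system in the 3 coefficients.
Solving, u(n) = 2n² + 2n - 3.
Then u(6) = 81.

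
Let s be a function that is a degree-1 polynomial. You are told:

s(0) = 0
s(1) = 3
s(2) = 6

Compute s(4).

12

First differences: 3, 3.
Level-1 differences are constant, so s has degree 1.
Fitting a degree-1 polynomial gives s(t) = 3t.
Then s(4) = 12.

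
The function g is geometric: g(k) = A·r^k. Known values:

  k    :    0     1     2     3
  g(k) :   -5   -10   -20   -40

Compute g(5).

-160

Consecutive ratio: -10/(-5) = 2, and -20/(-10) = 2, so r = 2.
Then A·2^0 = -5 gives A = -5, and g(k) = -5·2^k.
g(5) = -5·2^5 = -160.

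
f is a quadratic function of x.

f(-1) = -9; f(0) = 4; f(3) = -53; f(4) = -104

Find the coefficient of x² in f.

Write f(x) = ax² + bx + c; the 4 given values yield a linear system in the 3 coefficients.
Solving, f(x) = -8x² + 5x + 4.
The coefficient of x² is -8.

-8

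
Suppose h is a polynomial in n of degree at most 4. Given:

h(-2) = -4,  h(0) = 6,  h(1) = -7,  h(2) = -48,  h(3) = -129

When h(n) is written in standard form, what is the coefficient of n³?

-2

Write h(n) = an^4 + bn³ + cn² + dn + e; the 5 given values yield a linear system in the 5 coefficients.
Solving, the leading coefficient vanishes, and h(n) = -2n³ - 8n² - 3n + 6.
The coefficient of n³ is -2.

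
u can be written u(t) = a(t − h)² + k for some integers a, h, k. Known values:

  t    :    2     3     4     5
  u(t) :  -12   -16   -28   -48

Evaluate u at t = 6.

-76

First differences -4, -12, -20; second difference -8 = 2a, so a = -4.
Expanding, the t-coefficient is −2ah = 8h; matching it to the data gives h = 2, and then k = -12.
So u(t) = -4(t − 2)² − 12.
u(6) = -4·4² − 12 = -76.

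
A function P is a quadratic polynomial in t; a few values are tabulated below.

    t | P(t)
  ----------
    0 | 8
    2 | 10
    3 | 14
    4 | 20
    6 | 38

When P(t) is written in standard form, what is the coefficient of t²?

Write P(t) = at² + bt + c; the 5 given values yield a linear system in the 3 coefficients.
Solving, P(t) = t² - t + 8.
The coefficient of t² is 1.

1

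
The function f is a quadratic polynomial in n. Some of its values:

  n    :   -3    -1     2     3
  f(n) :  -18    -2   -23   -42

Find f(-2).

Write f(n) = an² + bn + c; the 4 given values yield a linear system in the 3 coefficients.
Solving, f(n) = -3n² - 4n - 3.
Then f(-2) = -7.

-7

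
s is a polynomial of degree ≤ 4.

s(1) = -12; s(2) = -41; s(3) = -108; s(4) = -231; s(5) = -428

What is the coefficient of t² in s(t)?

-1

First differences: -29, -67, -123, -197. Second differences: -38, -56, -74. Third differences: -18, -18.
Level-3 differences are constant, so s has degree 3.
Fitting a degree-3 polynomial gives s(t) = -3t³ - t² - 5t - 3.
The coefficient of t² is -1.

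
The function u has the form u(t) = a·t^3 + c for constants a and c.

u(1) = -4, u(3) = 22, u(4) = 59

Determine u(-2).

From u(1) = -4 and u(3) = 22: 1a + c = -4 and 27a + c = 22.
Subtracting: 26a = 26, so a = 1; then c = -4 − 1·1 = -5.
So u(t) = 1t³ − 5, and u(-2) = -13.

-13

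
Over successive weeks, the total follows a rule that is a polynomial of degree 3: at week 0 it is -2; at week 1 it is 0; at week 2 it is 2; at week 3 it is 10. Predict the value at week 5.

Write the value at k as s(k).
Write s(k) = ak³ + bk² + ck + d; the 4 given values yield a linear system in the 4 coefficients.
Solving, s(k) = k³ - 3k² + 4k - 2.
Then s(5) = 68.

68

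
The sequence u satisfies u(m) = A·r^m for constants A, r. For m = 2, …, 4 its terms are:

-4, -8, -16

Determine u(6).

-64

Consecutive ratio: -8/(-4) = 2, and -16/(-8) = 2, so r = 2.
Then A·2^2 = -4 gives A = -1, and u(m) = -1·2^m.
u(6) = -1·2^6 = -64.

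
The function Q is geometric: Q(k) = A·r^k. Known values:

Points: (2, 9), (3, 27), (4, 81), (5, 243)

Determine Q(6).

729

Consecutive ratio: 27/9 = 3, and 81/27 = 3, so r = 3.
Then A·3^2 = 9 gives A = 1, and Q(k) = 1·3^k.
Q(6) = 1·3^6 = 729.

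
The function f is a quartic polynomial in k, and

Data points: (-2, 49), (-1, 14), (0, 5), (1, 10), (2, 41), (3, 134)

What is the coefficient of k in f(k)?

First differences: -35, -9, 5, 31, 93. Second differences: 26, 14, 26, 62. Third differences: -12, 12, 36. Fourth differences: 24, 24.
Level-4 differences are constant, so f has degree 4.
Fitting a degree-4 polynomial gives f(k) = k^4 + 6k² - 2k + 5.
The coefficient of k is -2.

-2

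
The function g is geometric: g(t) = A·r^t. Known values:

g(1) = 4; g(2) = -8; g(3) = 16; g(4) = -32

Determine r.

-2

Consecutive ratio: -8/4 = -2, and 16/(-8) = -2, so r = -2.
Then A·(-2)^1 = 4 gives A = -2, and g(t) = -2·(-2)^t.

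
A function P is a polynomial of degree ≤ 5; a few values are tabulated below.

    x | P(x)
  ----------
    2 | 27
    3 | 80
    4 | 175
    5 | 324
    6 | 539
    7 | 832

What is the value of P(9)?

First differences: 53, 95, 149, 215, 293. Second differences: 42, 54, 66, 78. Third differences: 12, 12, 12.
Level-3 differences are constant, so P has degree 3.
Fitting a degree-3 polynomial gives P(x) = 2x³ + 3x² - 1.
Then P(9) = 1700.

1700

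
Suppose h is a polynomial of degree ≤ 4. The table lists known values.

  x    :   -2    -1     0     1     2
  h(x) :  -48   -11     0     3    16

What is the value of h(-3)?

First differences: 37, 11, 3, 13. Second differences: -26, -8, 10. Third differences: 18, 18.
Level-3 differences are constant, so h has degree 3.
Fitting a degree-3 polynomial gives h(x) = 3x³ - 4x² + 4x.
Then h(-3) = -129.

-129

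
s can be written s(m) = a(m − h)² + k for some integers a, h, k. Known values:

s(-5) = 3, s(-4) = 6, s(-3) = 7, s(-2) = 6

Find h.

First differences 3, 1, -1; second difference -2 = 2a, so a = -1.
Expanding, the m-coefficient is −2ah = 2h; matching it to the data gives h = -3, and then k = 7.
So s(m) = -1(m + 3)² + 7.
Hence h = -3.

-3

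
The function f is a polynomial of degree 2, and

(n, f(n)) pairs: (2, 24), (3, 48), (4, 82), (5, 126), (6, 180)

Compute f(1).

10

Write f(n) = an² + bn + c; the 5 given values yield a linear system in the 3 coefficients.
Solving, f(n) = 5n² - n + 6.
Then f(1) = 10.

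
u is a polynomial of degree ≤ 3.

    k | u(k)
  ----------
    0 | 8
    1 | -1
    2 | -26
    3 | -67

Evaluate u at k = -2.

-22

Write u(k) = ak³ + bk² + ck + d; the 4 given values yield a linear system in the 4 coefficients.
Solving, the leading coefficient vanishes, and u(k) = -8k² - k + 8.
Then u(-2) = -22.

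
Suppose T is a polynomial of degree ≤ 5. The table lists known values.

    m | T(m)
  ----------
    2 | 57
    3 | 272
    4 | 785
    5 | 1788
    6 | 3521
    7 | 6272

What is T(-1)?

Write T(m) = am^5 + bm^4 + cm³ + dm² + em + p; the 6 given values yield a linear system in the 6 coefficients.
Solving, the leading coefficient vanishes, and T(m) = 2m^4 + 4m³ + 3m² - 6m - 7.
Then T(-1) = 0.

0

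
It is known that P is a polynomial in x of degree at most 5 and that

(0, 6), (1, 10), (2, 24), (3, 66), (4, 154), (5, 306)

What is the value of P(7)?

874

Write P(x) = ax^5 + bx^4 + cx³ + dx² + ex + p; the 6 given values yield a linear system in the 6 coefficients.
Solving, the top 2 coefficients vanish, and P(x) = 3x³ - 4x² + 5x + 6.
Then P(7) = 874.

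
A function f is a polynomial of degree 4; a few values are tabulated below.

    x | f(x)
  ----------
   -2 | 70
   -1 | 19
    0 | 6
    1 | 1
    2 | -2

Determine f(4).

Write f(x) = ax^4 + bx³ + cx² + dx + e; the 5 given values yield a linear system in the 5 coefficients.
Solving, f(x) = x^4 - 3x³ + 3x² - 6x + 6.
Then f(4) = 94.

94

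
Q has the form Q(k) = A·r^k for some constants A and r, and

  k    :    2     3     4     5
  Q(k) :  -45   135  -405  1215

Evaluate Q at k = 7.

Consecutive ratio: 135/(-45) = -3, and -405/135 = -3, so r = -3.
Then A·(-3)^2 = -45 gives A = -5, and Q(k) = -5·(-3)^k.
Q(7) = -5·(-3)^7 = 10935.

10935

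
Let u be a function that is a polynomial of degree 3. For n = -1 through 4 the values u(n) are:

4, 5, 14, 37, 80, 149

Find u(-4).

-11

Write u(n) = an³ + bn² + cn + d; the 6 given values yield a linear system in the 4 coefficients.
Solving, u(n) = n³ + 4n² + 4n + 5.
Then u(-4) = -11.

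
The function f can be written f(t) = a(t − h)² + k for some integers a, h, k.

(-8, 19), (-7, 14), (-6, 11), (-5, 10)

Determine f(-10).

First differences -5, -3, -1; second difference 2 = 2a, so a = 1.
Expanding, the t-coefficient is −2ah = -2h; matching it to the data gives h = -5, and then k = 10.
So f(t) = 1(t + 5)² + 10.
f(-10) = 1·(-5)² + 10 = 35.

35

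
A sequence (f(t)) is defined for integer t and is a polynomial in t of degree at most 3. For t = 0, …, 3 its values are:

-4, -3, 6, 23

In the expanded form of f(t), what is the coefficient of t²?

Write f(t) = at³ + bt² + ct + d; the 4 given values yield a linear system in the 4 coefficients.
Solving, the leading coefficient vanishes, and f(t) = 4t² - 3t - 4.
The coefficient of t² is 4.

4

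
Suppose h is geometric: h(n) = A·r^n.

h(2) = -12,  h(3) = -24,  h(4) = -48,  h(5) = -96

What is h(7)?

Consecutive ratio: -24/(-12) = 2, and -48/(-24) = 2, so r = 2.
Then A·2^2 = -12 gives A = -3, and h(n) = -3·2^n.
h(7) = -3·2^7 = -384.

-384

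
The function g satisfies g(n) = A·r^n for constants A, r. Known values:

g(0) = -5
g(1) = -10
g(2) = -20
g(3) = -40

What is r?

2

Consecutive ratio: -10/(-5) = 2, and -20/(-10) = 2, so r = 2.
Then A·2^0 = -5 gives A = -5, and g(n) = -5·2^n.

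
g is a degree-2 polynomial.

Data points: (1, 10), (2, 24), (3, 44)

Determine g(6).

140

Write g(x) = ax² + bx + c; the 3 given values yield a linear system in the 3 coefficients.
Solving, g(x) = 3x² + 5x + 2.
Then g(6) = 140.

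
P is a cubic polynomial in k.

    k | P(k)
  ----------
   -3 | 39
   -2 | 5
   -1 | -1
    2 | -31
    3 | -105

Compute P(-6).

489

Write P(k) = ak³ + bk² + ck + d; the 5 given values yield a linear system in the 4 coefficients.
Solving, P(k) = -3k³ - 4k² + 3k + 3.
Then P(-6) = 489.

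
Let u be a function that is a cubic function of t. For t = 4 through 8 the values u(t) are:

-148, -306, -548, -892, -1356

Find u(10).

-2716

First differences: -158, -242, -344, -464. Second differences: -84, -102, -120. Third differences: -18, -18.
Level-3 differences are constant, so u has degree 3.
Fitting a degree-3 polynomial gives u(t) = -3t³ + 3t² - 2t + 4.
Then u(10) = -2716.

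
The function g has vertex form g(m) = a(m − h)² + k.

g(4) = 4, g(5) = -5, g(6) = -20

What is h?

First differences -9, -15; second difference -6 = 2a, so a = -3.
Expanding, the m-coefficient is −2ah = 6h; matching it to the data gives h = 3, and then k = 7.
So g(m) = -3(m − 3)² + 7.
Hence h = 3.

3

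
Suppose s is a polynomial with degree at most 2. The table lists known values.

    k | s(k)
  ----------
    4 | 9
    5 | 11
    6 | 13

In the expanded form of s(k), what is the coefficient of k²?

0

First differences: 2, 2.
Level-1 differences are constant, so s has degree 1.
Fitting a degree-1 polynomial gives s(k) = 2k + 1.
The coefficient of k² is 0.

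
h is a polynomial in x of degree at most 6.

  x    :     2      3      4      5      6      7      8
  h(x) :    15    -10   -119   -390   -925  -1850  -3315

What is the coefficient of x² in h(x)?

4

First differences: -25, -109, -271, -535, -925, -1465. Second differences: -84, -162, -264, -390, -540. Third differences: -78, -102, -126, -150. Fourth differences: -24, -24, -24.
Level-4 differences are constant, so h has degree 4.
Fitting a degree-4 polynomial gives h(x) = -x^4 + x³ + 4x² + x + 5.
The coefficient of x² is 4.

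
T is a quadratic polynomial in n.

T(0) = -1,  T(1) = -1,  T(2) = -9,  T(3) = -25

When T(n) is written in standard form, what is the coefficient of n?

Write T(n) = an² + bn + c; the 4 given values yield a linear system in the 3 coefficients.
Solving, T(n) = -4n² + 4n - 1.
The coefficient of n is 4.

4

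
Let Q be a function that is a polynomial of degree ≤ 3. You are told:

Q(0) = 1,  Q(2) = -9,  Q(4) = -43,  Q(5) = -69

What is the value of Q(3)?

-23

Write Q(t) = at³ + bt² + ct + d; the 4 given values yield a linear system in the 4 coefficients.
Solving, the leading coefficient vanishes, and Q(t) = -3t² + t + 1.
Then Q(3) = -23.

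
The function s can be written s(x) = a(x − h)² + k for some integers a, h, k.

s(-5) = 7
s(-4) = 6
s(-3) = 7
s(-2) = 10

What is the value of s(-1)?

15

First differences -1, 1, 3; second difference 2 = 2a, so a = 1.
Expanding, the x-coefficient is −2ah = -2h; matching it to the data gives h = -4, and then k = 6.
So s(x) = 1(x + 4)² + 6.
s(-1) = 1·3² + 6 = 15.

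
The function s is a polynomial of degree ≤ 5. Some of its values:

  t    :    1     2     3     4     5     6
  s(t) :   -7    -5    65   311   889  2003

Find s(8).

6895

First differences: 2, 70, 246, 578, 1114. Second differences: 68, 176, 332, 536. Third differences: 108, 156, 204. Fourth differences: 48, 48.
Level-4 differences are constant, so s has degree 4.
Fitting a degree-4 polynomial gives s(t) = 2t^4 - 2t³ - 4t² - 2t - 1.
Then s(8) = 6895.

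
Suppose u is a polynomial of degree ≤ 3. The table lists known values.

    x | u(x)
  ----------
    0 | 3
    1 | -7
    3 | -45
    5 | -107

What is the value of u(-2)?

Write u(x) = ax³ + bx² + cx + d; the 4 given values yield a linear system in the 4 coefficients.
Solving, the leading coefficient vanishes, and u(x) = -3x² - 7x + 3.
Then u(-2) = 5.

5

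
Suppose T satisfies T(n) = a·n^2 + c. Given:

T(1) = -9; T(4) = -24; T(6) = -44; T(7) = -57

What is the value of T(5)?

-33

From T(1) = -9 and T(4) = -24: 1a + c = -9 and 16a + c = -24.
Subtracting: 15a = -15, so a = -1; then c = -9 − (-1)·1 = -8.
So T(n) = -1n² − 8, and T(5) = -33.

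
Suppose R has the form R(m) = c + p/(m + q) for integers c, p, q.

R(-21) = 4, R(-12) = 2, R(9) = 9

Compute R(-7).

(R(m) − c)(m + q) = p for each data point; the three points give a linear system in c and q, then p follows.
Solving: c = 6, q = 3, p = 36, so R(m) = 6 + 36/(m + 3).
Then R(-7) = 6 + 36/(-4) = -3.

-3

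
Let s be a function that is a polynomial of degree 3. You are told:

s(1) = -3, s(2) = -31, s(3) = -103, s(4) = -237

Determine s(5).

-451

Write s(k) = ak³ + bk² + ck + d; the 4 given values yield a linear system in the 4 coefficients.
Solving, s(k) = -3k³ - 4k² + 5k - 1.
Then s(5) = -451.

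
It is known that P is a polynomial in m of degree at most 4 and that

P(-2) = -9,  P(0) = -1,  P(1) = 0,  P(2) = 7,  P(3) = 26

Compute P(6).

Write P(m) = am^4 + bm³ + cm² + dm + e; the 5 given values yield a linear system in the 5 coefficients.
Solving, the leading coefficient vanishes, and P(m) = m³ - 1.
Then P(6) = 215.

215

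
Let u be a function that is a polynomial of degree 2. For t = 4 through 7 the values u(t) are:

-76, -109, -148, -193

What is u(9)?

First differences: -33, -39, -45. Second differences: -6, -6.
Level-2 differences are constant, so u has degree 2.
Fitting a degree-2 polynomial gives u(t) = -3t² - 6t - 4.
Then u(9) = -301.

-301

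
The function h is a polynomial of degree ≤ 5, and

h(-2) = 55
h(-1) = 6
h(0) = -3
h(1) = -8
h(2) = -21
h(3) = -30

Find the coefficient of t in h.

Write h(t) = at^5 + bt^4 + ct³ + dt² + et + p; the 6 given values yield a linear system in the 6 coefficients.
Solving, the leading coefficient vanishes, and h(t) = t^4 - 4t³ + t² - 3t - 3.
The coefficient of t is -3.

-3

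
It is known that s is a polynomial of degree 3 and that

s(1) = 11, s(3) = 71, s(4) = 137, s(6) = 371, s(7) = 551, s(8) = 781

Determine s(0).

5

Write s(t) = at³ + bt² + ct + d; the 6 given values yield a linear system in the 4 coefficients.
Solving, s(t) = t³ + 4t² + t + 5.
Then s(0) = 5.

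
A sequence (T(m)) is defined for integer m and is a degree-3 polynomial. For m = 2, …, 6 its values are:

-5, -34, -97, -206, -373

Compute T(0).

First differences: -29, -63, -109, -167. Second differences: -34, -46, -58. Third differences: -12, -12.
Level-3 differences are constant, so T has degree 3.
Fitting a degree-3 polynomial gives T(m) = -2m³ + m² + 4m - 1.
Then T(0) = -1.

-1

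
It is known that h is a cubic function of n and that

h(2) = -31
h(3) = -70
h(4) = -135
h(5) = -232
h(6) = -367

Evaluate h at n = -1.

-10

First differences: -39, -65, -97, -135. Second differences: -26, -32, -38. Third differences: -6, -6.
Level-3 differences are constant, so h has degree 3.
Fitting a degree-3 polynomial gives h(n) = -n³ - 4n² - 7.
Then h(-1) = -10.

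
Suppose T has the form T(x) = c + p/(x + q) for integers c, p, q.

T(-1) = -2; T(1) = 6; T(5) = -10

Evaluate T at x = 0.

(T(x) − c)(x + q) = p for each data point; the three points give a linear system in c and q, then p follows.
Solving: c = -6, q = -2, p = -12, so T(x) = -6 − 12/(x − 2).
Then T(0) = -6 − 12/(-2) = 0.

0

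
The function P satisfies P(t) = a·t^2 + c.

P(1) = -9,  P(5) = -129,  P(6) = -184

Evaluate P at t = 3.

-49

From P(1) = -9 and P(5) = -129: 1a + c = -9 and 25a + c = -129.
Subtracting: 24a = -120, so a = -5; then c = -9 − (-5)·1 = -4.
So P(t) = -5t² − 4, and P(3) = -49.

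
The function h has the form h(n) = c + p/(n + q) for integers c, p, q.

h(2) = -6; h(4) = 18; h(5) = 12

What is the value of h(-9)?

(h(n) − c)(n + q) = p for each data point; the three points give a linear system in c and q, then p follows.
Solving: c = 6, q = -3, p = 12, so h(n) = 6 + 12/(n − 3).
Then h(-9) = 6 + 12/(-12) = 5.

5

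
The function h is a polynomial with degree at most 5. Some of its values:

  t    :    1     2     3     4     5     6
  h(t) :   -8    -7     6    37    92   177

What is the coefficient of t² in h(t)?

Write h(t) = at^5 + bt^4 + ct³ + dt² + et + p; the 6 given values yield a linear system in the 6 coefficients.
Solving, the top 2 coefficients vanish, and h(t) = t³ - 6t - 3.
The coefficient of t² is 0.

0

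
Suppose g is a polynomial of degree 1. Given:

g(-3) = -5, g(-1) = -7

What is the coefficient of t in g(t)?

Write g(t) = at + b; the 2 given values yield a linear system in the 2 coefficients.
Solving, g(t) = -t - 8.
The coefficient of t is -1.

-1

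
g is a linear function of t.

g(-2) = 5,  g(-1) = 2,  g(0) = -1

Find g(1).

-4

First differences: -3, -3.
Level-1 differences are constant, so g has degree 1.
Fitting a degree-1 polynomial gives g(t) = -3t - 1.
Then g(1) = -4.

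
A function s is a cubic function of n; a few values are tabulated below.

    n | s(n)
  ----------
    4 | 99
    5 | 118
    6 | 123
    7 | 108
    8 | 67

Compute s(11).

Write s(n) = an³ + bn² + cn + d; the 5 given values yield a linear system in the 4 coefficients.
Solving, s(n) = -n³ + 8n² + 8n + 3.
Then s(11) = -272.

-272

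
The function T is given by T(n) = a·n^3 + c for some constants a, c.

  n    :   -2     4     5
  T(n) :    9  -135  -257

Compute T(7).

-693

From T(-2) = 9 and T(4) = -135: -8a + c = 9 and 64a + c = -135.
Subtracting: 72a = -144, so a = -2; then c = 9 − (-2)·(-8) = -7.
So T(n) = -2n³ − 7, and T(7) = -693.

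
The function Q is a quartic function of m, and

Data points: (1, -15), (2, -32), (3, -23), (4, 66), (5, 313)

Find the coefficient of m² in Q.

Write Q(m) = am^4 + bm³ + cm² + dm + e; the 5 given values yield a linear system in the 5 coefficients.
Solving, Q(m) = m^4 - m³ - 6m² - 7m - 2.
The coefficient of m² is -6.

-6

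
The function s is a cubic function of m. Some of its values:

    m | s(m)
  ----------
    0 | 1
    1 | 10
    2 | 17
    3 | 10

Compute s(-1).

Write s(m) = am³ + bm² + cm + d; the 4 given values yield a linear system in the 4 coefficients.
Solving, s(m) = -2m³ + 5m² + 6m + 1.
Then s(-1) = 2.

2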